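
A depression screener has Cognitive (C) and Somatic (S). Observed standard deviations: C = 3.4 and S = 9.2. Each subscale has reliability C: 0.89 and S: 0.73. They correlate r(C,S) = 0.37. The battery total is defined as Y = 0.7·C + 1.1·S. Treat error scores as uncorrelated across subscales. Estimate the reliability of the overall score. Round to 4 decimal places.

Var(Y) = 0.7²·3.4² + 1.1²·9.2² + 2·[0.77·3.4·9.2·0.37] = 108.079 + 17.8233 = 125.902.
Under uncorrelated errors the observed covariances equal the true-score covariances, so only the own-variance terms attenuate.
True-score variance = [0.7²·3.4²·0.89 + 1.1²·9.2²·0.73] + 17.8233 = 79.8038 + 17.8233 = 97.6272.
Reliability = 97.6272 / 125.902 = 0.7754.

0.7754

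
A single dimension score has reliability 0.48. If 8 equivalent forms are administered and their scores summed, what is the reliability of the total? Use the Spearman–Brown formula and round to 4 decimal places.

ρ_k = kρ / (1 + (k−1)ρ) = 8·0.48 / (1 + 7·0.48) = 3.840 / 4.360 = 0.8807.

0.8807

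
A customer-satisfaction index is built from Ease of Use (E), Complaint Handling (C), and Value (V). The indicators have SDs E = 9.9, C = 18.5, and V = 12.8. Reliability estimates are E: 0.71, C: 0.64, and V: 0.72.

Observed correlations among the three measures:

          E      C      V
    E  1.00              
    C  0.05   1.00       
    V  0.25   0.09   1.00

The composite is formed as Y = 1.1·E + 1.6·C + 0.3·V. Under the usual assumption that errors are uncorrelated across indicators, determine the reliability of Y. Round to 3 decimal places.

0.673

Var(Y) = 1.1²·9.9² + 1.6²·18.5² + 0.3²·12.8² + 2·[1.76·9.9·18.5·0.05 + 0.33·9.9·12.8·0.25 + 0.48·18.5·12.8·0.09] = 1009.5 + 73.6027 = 1083.1.
With uncorrelated errors the cross-covariances are all true-score covariance, so they carry over unchanged; only the diagonal terms shrink to ρᵢσᵢ².
True-score variance = [1.1²·9.9²·0.71 + 1.6²·18.5²·0.64 + 0.3²·12.8²·0.72] + 73.6027 = 655.56 + 73.6027 = 729.162.
Reliability = 729.162 / 1083.1 = 0.673.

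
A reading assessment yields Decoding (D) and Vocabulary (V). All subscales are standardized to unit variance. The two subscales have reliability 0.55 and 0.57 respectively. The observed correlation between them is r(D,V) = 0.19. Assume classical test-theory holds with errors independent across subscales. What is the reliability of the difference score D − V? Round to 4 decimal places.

0.4568

Var(D−V) = 1 + 1 − 2·0.19 = 2 − 0.38 = 1.62.
Because errors are independent across components, Cov(Tᵢ,Tⱼ) = Cov(Xᵢ,Xⱼ); the off-diagonal part of the true-score variance is the same as above.
True-score variance = [0.55 + 0.57] − 0.38 = 1.12 − 0.38 = 0.74.
Reliability = 0.74 / 1.62 = 0.4568.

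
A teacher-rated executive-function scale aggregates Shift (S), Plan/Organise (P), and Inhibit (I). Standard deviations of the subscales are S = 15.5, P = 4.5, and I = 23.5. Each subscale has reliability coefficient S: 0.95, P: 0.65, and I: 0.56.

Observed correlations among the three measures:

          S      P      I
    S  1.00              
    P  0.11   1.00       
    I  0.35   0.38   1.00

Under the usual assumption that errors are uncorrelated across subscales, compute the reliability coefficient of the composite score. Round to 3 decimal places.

Var(S+P+I) = 15.5² + 4.5² + 23.5² + 2·[15.5·4.5·0.11 + 15.5·23.5·0.35 + 4.5·23.5·0.38] = 812.75 + 350.69 = 1163.44.
With uncorrelated errors the cross-covariances are all true-score covariance, so they carry over unchanged; only the diagonal terms shrink to ρᵢσᵢ².
True-score variance = [15.5²·0.95 + 4.5²·0.65 + 23.5²·0.56] + 350.69 = 550.66 + 350.69 = 901.35.
Reliability = 901.35 / 1163.44 = 0.775.

0.775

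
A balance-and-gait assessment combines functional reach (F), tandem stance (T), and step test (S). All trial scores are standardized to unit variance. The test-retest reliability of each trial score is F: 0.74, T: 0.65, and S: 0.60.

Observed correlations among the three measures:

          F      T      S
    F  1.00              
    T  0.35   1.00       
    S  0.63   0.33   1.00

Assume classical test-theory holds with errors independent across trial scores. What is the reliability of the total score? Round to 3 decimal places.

Var(F+T+S) = 3 + 2·[0.35 + 0.63 + 0.33] = 3 + 2.62 = 5.62.
Under uncorrelated errors the observed covariances equal the true-score covariances, so only the own-variance terms attenuate.
True-score variance = [0.74 + 0.65 + 0.60] + 2.62 = 1.99 + 2.62 = 4.61.
Reliability = 4.61 / 5.62 = 0.820.

0.820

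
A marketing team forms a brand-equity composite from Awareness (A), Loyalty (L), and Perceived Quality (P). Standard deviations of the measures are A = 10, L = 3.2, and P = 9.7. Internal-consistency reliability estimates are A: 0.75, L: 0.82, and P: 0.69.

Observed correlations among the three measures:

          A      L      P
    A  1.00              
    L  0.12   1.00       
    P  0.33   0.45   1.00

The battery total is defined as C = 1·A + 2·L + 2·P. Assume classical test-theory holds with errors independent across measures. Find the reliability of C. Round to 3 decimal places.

Var(C) = 10² + 2²·3.2² + 2²·9.7² + 2·[2·10·3.2·0.12 + 2·10·9.7·0.33 + 4·3.2·9.7·0.45] = 517.32 + 255.144 = 772.464.
Under uncorrelated errors the observed covariances equal the true-score covariances, so only the own-variance terms attenuate.
True-score variance = [10²·0.75 + 2²·3.2²·0.82 + 2²·9.7²·0.69] + 255.144 = 368.276 + 255.144 = 623.42.
Reliability = 623.42 / 772.464 = 0.807.

0.807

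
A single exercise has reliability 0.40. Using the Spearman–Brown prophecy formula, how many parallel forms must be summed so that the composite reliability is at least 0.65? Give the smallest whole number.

3

k ≥ ρ*(1−ρ₁)/(ρ₁(1−ρ*)) = 0.65·0.60 / (0.40·0.35) = 2.786.
Smallest integer k = 3.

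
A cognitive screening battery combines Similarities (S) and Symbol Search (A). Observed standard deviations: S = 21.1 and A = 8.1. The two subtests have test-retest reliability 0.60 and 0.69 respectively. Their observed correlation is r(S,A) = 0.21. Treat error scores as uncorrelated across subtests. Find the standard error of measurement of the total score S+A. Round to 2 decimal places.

14.09

Var(total) = 510.82 + 71.7822 = 582.602.
True-score variance = 312.397 + 71.7822 = 384.179, so reliability = 0.6594.
Error variance = 582.602 − 384.179 = 198.423; SEM = √198.423 = 14.09.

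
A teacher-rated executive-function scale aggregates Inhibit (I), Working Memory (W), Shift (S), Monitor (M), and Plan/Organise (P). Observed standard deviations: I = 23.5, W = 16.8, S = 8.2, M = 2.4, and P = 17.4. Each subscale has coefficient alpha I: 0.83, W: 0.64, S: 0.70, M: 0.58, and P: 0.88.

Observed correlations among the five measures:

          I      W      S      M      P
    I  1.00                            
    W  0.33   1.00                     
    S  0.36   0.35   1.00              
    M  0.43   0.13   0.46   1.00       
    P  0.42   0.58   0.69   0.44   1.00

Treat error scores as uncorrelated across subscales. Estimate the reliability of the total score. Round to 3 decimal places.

Var(I+W+S+M+P) = 23.5² + 16.8² + 8.2² + 2.4² + 17.4² + 2·[23.5·16.8·0.33 + 23.5·8.2·0.36 + 23.5·2.4·0.43 + 23.5·17.4·0.42 + 16.8·8.2·0.35 + 16.8·2.4·0.13 + 16.8·17.4·0.58 + 8.2·2.4·0.46 + 8.2·17.4·0.69 + 2.4·17.4·0.44] = 1210.25 + 1489.05 = 2699.3.
Under uncorrelated errors the observed covariances equal the true-score covariances, so only the own-variance terms attenuate.
True-score variance = [23.5²·0.83 + 16.8²·0.64 + 8.2²·0.70 + 2.4²·0.58 + 17.4²·0.88] + 1489.05 = 955.839 + 1489.05 = 2444.89.
Reliability = 2444.89 / 2699.3 = 0.906.

0.906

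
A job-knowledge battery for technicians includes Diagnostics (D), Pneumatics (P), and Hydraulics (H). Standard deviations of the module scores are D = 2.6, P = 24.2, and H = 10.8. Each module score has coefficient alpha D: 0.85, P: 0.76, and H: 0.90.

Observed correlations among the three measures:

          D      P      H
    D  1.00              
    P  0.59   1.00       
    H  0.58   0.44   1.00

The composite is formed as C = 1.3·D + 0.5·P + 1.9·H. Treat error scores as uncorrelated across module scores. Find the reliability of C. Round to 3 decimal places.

0.915

Var(C) = 1.3²·2.6² + 0.5²·24.2² + 1.9²·10.8² + 2·[0.65·2.6·24.2·0.59 + 2.47·2.6·10.8·0.58 + 0.95·24.2·10.8·0.44] = 578.905 + 347.211 = 926.116.
Because errors are independent across components, Cov(Tᵢ,Tⱼ) = Cov(Xᵢ,Xⱼ); the off-diagonal part of the true-score variance is the same as above.
True-score variance = [1.3²·2.6²·0.85 + 0.5²·24.2²·0.76 + 1.9²·10.8²·0.90] + 347.211 = 499.946 + 347.211 = 847.157.
Reliability = 847.157 / 926.116 = 0.915.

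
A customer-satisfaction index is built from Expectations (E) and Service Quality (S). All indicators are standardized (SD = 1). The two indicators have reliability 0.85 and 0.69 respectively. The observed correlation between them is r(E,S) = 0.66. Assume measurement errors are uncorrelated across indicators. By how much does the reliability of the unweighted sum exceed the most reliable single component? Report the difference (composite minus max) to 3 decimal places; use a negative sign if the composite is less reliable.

Var(sum) = 2 + 1.32 = 3.32; true-score variance = 1.54 + 1.32 = 2.86; composite reliability = 0.8614.
Max component reliability = 0.8500.
Difference = 0.8614 − 0.8500 = 0.011.

0.011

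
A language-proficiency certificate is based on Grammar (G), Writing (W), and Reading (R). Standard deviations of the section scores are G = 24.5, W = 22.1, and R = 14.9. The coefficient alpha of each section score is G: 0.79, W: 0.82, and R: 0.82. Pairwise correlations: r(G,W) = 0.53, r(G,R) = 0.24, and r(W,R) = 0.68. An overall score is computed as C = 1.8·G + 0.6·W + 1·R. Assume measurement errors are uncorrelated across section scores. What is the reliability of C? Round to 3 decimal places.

0.865

Var(C) = 1.8²·24.5² + 0.6²·22.1² + 14.9² + 2·[1.08·24.5·22.1·0.53 + 1.8·24.5·14.9·0.24 + 0.6·22.1·14.9·0.68] = 2342.65 + 1203.96 = 3546.6.
With uncorrelated errors the cross-covariances are all true-score covariance, so they carry over unchanged; only the diagonal terms shrink to ρᵢσᵢ².
True-score variance = [1.8²·24.5²·0.79 + 0.6²·22.1²·0.82 + 14.9²·0.82] + 1203.96 = 1862.63 + 1203.96 = 3066.58.
Reliability = 3066.58 / 3546.6 = 0.865.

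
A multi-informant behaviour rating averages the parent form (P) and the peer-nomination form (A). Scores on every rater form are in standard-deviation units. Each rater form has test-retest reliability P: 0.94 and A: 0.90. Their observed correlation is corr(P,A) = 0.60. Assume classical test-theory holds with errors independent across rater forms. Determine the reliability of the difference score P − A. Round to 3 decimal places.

0.800

Var(P−A) = 1 + 1 − 2·0.60 = 2 − 1.2 = 0.8.
Because errors are independent across components, Cov(Tᵢ,Tⱼ) = Cov(Xᵢ,Xⱼ); the off-diagonal part of the true-score variance is the same as above.
True-score variance = [0.94 + 0.90] − 1.2 = 1.84 − 1.2 = 0.64.
Reliability = 0.64 / 0.8 = 0.800.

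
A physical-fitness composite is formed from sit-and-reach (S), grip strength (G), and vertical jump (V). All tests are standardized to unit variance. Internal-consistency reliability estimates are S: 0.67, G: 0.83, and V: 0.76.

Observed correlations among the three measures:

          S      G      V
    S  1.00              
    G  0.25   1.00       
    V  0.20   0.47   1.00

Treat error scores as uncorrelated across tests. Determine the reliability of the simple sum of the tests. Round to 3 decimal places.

Var(S+G+V) = 3 + 2·[0.25 + 0.20 + 0.47] = 3 + 1.84 = 4.84.
With uncorrelated errors the cross-covariances are all true-score covariance, so they carry over unchanged; only the diagonal terms shrink to ρᵢσᵢ².
True-score variance = [0.67 + 0.83 + 0.76] + 1.84 = 2.26 + 1.84 = 4.1.
Reliability = 4.1 / 4.84 = 0.847.

0.847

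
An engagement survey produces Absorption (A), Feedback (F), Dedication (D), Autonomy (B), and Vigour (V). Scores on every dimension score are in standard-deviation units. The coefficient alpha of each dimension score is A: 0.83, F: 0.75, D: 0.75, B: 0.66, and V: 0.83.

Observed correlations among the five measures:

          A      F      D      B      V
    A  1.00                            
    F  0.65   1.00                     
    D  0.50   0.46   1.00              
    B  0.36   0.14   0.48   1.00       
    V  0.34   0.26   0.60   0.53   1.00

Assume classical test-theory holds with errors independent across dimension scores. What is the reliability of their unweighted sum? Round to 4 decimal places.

0.9135

Var(A+F+D+B+V) = 5 + 2·[0.65 + 0.50 + 0.36 + 0.34 + 0.46 + 0.14 + 0.26 + 0.48 + 0.60 + 0.53] = 5 + 8.64 = 13.64.
Under uncorrelated errors the observed covariances equal the true-score covariances, so only the own-variance terms attenuate.
True-score variance = [0.83 + 0.75 + 0.75 + 0.66 + 0.83] + 8.64 = 3.82 + 8.64 = 12.46.
Reliability = 12.46 / 13.64 = 0.9135.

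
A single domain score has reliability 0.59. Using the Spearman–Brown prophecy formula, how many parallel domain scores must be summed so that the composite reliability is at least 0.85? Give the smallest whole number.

4

k ≥ ρ*(1−ρ₁)/(ρ₁(1−ρ*)) = 0.85·0.41 / (0.59·0.15) = 3.938.
Smallest integer k = 4.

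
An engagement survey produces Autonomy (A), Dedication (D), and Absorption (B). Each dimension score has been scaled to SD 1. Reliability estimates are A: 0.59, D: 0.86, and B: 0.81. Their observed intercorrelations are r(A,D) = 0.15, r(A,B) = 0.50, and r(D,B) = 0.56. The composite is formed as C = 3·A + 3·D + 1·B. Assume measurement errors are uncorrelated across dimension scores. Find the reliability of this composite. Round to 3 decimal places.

Var(C) = 3² + 3² + 1 + 2·[9·0.15 + 3·0.50 + 3·0.56] = 19 + 9.06 = 28.06.
Because errors are independent across components, Cov(Tᵢ,Tⱼ) = Cov(Xᵢ,Xⱼ); the off-diagonal part of the true-score variance is the same as above.
True-score variance = [3²·0.59 + 3²·0.86 + 0.81] + 9.06 = 13.86 + 9.06 = 22.92.
Reliability = 22.92 / 28.06 = 0.817.

0.817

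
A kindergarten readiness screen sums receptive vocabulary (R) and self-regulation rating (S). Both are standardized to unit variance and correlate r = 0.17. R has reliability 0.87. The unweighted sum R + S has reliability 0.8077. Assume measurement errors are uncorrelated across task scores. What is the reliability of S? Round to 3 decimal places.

Var(R+S) = 2 + 2·0.17 = 2.340.
True-score variance = ρ_R + ρ_S + 2·0.17, so 0.8077 = (0.87 + ρ_S + 0.34) / 2.340.
ρ_S = 0.8077·2.340 − 0.87 − 0.34 = 0.680.

0.680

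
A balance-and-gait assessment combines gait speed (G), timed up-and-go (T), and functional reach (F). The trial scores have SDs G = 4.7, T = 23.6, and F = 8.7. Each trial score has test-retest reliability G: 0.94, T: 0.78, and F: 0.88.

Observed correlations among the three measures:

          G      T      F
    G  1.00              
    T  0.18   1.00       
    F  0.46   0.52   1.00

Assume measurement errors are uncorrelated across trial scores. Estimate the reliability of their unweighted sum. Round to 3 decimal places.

Var(G+T+F) = 4.7² + 23.6² + 8.7² + 2·[4.7·23.6·0.18 + 4.7·8.7·0.46 + 23.6·8.7·0.52] = 654.74 + 291.083 = 945.823.
Because errors are independent across components, Cov(Tᵢ,Tⱼ) = Cov(Xᵢ,Xⱼ); the off-diagonal part of the true-score variance is the same as above.
True-score variance = [4.7²·0.94 + 23.6²·0.78 + 8.7²·0.88] + 291.083 = 521.801 + 291.083 = 812.883.
Reliability = 812.883 / 945.823 = 0.859.

0.859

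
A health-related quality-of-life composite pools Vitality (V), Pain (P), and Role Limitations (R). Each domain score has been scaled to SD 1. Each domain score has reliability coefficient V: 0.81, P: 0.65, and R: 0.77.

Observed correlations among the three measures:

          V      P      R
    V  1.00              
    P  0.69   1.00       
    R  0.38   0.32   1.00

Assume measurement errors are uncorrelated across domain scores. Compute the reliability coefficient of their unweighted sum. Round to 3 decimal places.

0.867

Var(V+P+R) = 3 + 2·[0.69 + 0.38 + 0.32] = 3 + 2.78 = 5.78.
Because errors are independent across components, Cov(Tᵢ,Tⱼ) = Cov(Xᵢ,Xⱼ); the off-diagonal part of the true-score variance is the same as above.
True-score variance = [0.81 + 0.65 + 0.77] + 2.78 = 2.23 + 2.78 = 5.01.
Reliability = 5.01 / 5.78 = 0.867.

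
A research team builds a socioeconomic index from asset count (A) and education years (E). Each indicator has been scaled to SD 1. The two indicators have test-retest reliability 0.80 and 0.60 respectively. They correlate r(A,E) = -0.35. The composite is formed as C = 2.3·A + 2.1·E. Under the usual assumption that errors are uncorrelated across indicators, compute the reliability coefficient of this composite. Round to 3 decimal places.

Var(C) = 2.3² + 2.1² + 2·[4.83·(-0.35)] = 9.7 − 3.381 = 6.319.
With uncorrelated errors the cross-covariances are all true-score covariance, so they carry over unchanged; only the diagonal terms shrink to ρᵢσᵢ².
True-score variance = [2.3²·0.80 + 2.1²·0.60] − 3.381 = 6.878 − 3.381 = 3.497.
Reliability = 3.497 / 6.319 = 0.553.

0.553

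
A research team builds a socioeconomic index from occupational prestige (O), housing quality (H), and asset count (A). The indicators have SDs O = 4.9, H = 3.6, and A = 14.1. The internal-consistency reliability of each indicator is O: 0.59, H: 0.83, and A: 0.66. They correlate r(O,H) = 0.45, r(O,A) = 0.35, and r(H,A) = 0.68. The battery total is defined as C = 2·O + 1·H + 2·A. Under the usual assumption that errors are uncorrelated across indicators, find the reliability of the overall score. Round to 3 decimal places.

Var(C) = 2²·4.9² + 3.6² + 2²·14.1² + 2·[2·4.9·3.6·0.45 + 4·4.9·14.1·0.35 + 2·3.6·14.1·0.68] = 904.24 + 363.271 = 1267.51.
Because errors are independent across components, Cov(Tᵢ,Tⱼ) = Cov(Xᵢ,Xⱼ); the off-diagonal part of the true-score variance is the same as above.
True-score variance = [2²·4.9²·0.59 + 3.6²·0.83 + 2²·14.1²·0.66] + 363.271 = 592.279 + 363.271 = 955.55.
Reliability = 955.55 / 1267.51 = 0.754.

0.754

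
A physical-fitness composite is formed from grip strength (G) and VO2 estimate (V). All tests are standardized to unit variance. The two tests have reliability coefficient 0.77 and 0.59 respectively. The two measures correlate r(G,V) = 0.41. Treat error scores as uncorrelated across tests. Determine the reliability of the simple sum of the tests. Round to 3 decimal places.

Var(G+V) = 2 + 2·[0.41] = 2 + 0.82 = 2.82.
With uncorrelated errors the cross-covariances are all true-score covariance, so they carry over unchanged; only the diagonal terms shrink to ρᵢσᵢ².
True-score variance = [0.77 + 0.59] + 0.82 = 1.36 + 0.82 = 2.18.
Reliability = 2.18 / 2.82 = 0.773.

0.773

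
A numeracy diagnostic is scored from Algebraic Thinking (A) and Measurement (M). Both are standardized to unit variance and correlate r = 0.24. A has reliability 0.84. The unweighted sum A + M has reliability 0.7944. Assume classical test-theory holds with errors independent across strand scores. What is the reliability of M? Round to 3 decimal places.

0.650

Var(A+M) = 2 + 2·0.24 = 2.480.
True-score variance = ρ_A + ρ_M + 2·0.24, so 0.7944 = (0.84 + ρ_M + 0.48) / 2.480.
ρ_M = 0.7944·2.480 − 0.84 − 0.48 = 0.650.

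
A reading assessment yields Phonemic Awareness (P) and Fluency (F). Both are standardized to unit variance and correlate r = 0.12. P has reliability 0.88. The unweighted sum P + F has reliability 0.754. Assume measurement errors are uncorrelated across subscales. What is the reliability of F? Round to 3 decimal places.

Var(P+F) = 2 + 2·0.12 = 2.240.
True-score variance = ρ_P + ρ_F + 2·0.12, so 0.754 = (0.88 + ρ_F + 0.24) / 2.240.
ρ_F = 0.754·2.240 − 0.88 − 0.24 = 0.569.

0.569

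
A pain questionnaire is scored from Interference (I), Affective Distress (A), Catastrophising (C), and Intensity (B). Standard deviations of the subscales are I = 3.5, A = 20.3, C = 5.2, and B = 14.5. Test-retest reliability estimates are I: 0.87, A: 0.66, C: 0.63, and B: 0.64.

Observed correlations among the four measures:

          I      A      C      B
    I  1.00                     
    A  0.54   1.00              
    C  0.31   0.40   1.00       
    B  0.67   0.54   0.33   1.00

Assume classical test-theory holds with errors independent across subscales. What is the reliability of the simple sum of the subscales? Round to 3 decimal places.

0.821

Var(I+A+C+B) = 3.5² + 20.3² + 5.2² + 14.5² + 2·[3.5·20.3·0.54 + 3.5·5.2·0.31 + 3.5·14.5·0.67 + 20.3·5.2·0.40 + 20.3·14.5·0.54 + 5.2·14.5·0.33] = 661.63 + 608.133 = 1269.76.
Under uncorrelated errors the observed covariances equal the true-score covariances, so only the own-variance terms attenuate.
True-score variance = [3.5²·0.87 + 20.3²·0.66 + 5.2²·0.63 + 14.5²·0.64] + 608.133 = 434.232 + 608.133 = 1042.37.
Reliability = 1042.37 / 1269.76 = 0.821.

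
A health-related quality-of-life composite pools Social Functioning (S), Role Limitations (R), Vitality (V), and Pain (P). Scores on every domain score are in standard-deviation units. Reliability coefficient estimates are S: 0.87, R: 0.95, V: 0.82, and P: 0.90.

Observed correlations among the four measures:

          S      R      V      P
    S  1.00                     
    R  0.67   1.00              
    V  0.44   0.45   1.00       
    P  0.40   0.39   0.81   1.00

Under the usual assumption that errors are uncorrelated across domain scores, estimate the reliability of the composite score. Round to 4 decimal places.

Var(S+R+V+P) = 4 + 2·[0.67 + 0.44 + 0.40 + 0.45 + 0.39 + 0.81] = 4 + 6.32 = 10.32.
Because errors are independent across components, Cov(Tᵢ,Tⱼ) = Cov(Xᵢ,Xⱼ); the off-diagonal part of the true-score variance is the same as above.
True-score variance = [0.87 + 0.95 + 0.82 + 0.90] + 6.32 = 3.54 + 6.32 = 9.86.
Reliability = 9.86 / 10.32 = 0.9554.

0.9554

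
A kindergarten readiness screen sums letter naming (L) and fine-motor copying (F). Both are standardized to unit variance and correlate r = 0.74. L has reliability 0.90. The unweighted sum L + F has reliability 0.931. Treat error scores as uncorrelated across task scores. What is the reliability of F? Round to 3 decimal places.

0.860

Var(L+F) = 2 + 2·0.74 = 3.480.
True-score variance = ρ_L + ρ_F + 2·0.74, so 0.931 = (0.90 + ρ_F + 1.48) / 3.480.
ρ_F = 0.931·3.480 − 0.90 − 1.48 = 0.860.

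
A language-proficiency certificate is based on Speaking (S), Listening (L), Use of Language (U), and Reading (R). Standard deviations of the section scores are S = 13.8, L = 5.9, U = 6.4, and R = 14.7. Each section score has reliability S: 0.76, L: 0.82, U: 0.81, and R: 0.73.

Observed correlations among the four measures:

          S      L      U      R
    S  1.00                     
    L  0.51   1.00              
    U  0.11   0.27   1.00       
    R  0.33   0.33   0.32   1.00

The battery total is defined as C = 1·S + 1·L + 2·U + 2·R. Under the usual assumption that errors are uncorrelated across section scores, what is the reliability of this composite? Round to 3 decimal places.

Var(C) = 13.8² + 5.9² + 2²·6.4² + 2²·14.7² + 2·[13.8·5.9·0.51 + 2·13.8·6.4·0.11 + 2·13.8·14.7·0.33 + 2·5.9·6.4·0.27 + 2·5.9·14.7·0.33 + 4·6.4·14.7·0.32] = 1253.45 + 785.794 = 2039.24.
Because errors are independent across components, Cov(Tᵢ,Tⱼ) = Cov(Xᵢ,Xⱼ); the off-diagonal part of the true-score variance is the same as above.
True-score variance = [13.8²·0.76 + 5.9²·0.82 + 2²·6.4²·0.81 + 2²·14.7²·0.73] + 785.794 = 936.972 + 785.794 = 1722.77.
Reliability = 1722.77 / 2039.24 = 0.845.

0.845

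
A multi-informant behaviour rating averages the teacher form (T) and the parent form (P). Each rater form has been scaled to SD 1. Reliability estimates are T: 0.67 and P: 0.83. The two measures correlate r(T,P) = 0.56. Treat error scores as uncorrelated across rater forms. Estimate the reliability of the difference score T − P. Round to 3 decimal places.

Var(T−P) = 1 + 1 − 2·0.56 = 2 − 1.12 = 0.88.
Because errors are independent across components, Cov(Tᵢ,Tⱼ) = Cov(Xᵢ,Xⱼ); the off-diagonal part of the true-score variance is the same as above.
True-score variance = [0.67 + 0.83] − 1.12 = 1.5 − 1.12 = 0.38.
Reliability = 0.38 / 0.88 = 0.432.

0.432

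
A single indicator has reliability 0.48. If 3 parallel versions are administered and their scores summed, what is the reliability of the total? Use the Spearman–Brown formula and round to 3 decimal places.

ρ_k = kρ / (1 + (k−1)ρ) = 3·0.48 / (1 + 2·0.48) = 1.440 / 1.960 = 0.735.

0.735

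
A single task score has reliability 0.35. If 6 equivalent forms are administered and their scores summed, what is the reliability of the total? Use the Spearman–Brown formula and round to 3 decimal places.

0.764

ρ_k = kρ / (1 + (k−1)ρ) = 6·0.35 / (1 + 5·0.35) = 2.100 / 2.750 = 0.764.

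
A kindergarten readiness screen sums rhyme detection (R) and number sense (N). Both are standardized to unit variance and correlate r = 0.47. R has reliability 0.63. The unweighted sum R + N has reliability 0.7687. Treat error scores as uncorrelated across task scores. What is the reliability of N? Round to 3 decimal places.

0.690

Var(R+N) = 2 + 2·0.47 = 2.940.
True-score variance = ρ_R + ρ_N + 2·0.47, so 0.7687 = (0.63 + ρ_N + 0.94) / 2.940.
ρ_N = 0.7687·2.940 − 0.63 − 0.94 = 0.690.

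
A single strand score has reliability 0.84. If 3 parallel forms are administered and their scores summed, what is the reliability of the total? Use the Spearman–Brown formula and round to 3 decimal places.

0.940

ρ_k = kρ / (1 + (k−1)ρ) = 3·0.84 / (1 + 2·0.84) = 2.520 / 2.680 = 0.940.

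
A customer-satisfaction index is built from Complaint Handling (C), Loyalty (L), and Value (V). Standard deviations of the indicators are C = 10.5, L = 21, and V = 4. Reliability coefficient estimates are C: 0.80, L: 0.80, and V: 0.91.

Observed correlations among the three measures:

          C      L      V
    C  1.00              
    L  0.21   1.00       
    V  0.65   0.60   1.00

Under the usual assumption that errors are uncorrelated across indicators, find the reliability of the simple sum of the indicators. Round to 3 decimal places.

Var(C+L+V) = 10.5² + 21² + 4² + 2·[10.5·21·0.21 + 10.5·4·0.65 + 21·4·0.60] = 567.25 + 248.01 = 815.26.
With uncorrelated errors the cross-covariances are all true-score covariance, so they carry over unchanged; only the diagonal terms shrink to ρᵢσᵢ².
True-score variance = [10.5²·0.80 + 21²·0.80 + 4²·0.91] + 248.01 = 455.56 + 248.01 = 703.57.
Reliability = 703.57 / 815.26 = 0.863.

0.863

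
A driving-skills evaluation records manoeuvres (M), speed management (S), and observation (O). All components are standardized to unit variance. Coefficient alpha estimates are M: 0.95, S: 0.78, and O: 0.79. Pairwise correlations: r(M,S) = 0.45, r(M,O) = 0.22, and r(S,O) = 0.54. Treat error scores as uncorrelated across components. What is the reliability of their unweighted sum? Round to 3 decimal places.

Var(M+S+O) = 3 + 2·[0.45 + 0.22 + 0.54] = 3 + 2.42 = 5.42.
Under uncorrelated errors the observed covariances equal the true-score covariances, so only the own-variance terms attenuate.
True-score variance = [0.95 + 0.78 + 0.79] + 2.42 = 2.52 + 2.42 = 4.94.
Reliability = 4.94 / 5.42 = 0.911.

0.911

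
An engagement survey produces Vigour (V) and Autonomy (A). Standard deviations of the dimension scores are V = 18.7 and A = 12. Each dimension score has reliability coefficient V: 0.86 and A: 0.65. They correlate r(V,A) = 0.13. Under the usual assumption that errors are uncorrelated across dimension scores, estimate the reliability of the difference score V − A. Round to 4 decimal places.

Var(V−A) = 18.7² + 12² − 2·18.7·12·0.13 = 493.69 − 58.344 = 435.346.
Under uncorrelated errors the observed covariances equal the true-score covariances, so only the own-variance terms attenuate.
True-score variance = [18.7²·0.86 + 12²·0.65] − 58.344 = 394.333 − 58.344 = 335.989.
Reliability = 335.989 / 435.346 = 0.7718.

0.7718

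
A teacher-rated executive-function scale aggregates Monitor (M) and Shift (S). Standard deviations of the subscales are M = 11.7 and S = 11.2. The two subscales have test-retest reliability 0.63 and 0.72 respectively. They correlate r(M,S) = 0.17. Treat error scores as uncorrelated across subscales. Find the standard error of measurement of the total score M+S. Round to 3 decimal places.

Var(total) = 262.33 + 44.5536 = 306.884.
True-score variance = 176.557 + 44.5536 = 221.111, so reliability = 0.7205.
Error variance = 306.884 − 221.111 = 85.7725; SEM = √85.7725 = 9.261.

9.261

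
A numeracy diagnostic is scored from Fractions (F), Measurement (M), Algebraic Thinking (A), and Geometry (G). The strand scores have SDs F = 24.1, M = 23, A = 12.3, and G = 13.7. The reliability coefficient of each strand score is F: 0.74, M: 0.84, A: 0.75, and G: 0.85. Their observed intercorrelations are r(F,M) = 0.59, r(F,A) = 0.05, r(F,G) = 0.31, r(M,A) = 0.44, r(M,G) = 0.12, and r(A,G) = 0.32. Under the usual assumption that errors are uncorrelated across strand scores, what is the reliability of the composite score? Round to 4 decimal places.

Var(F+M+A+G) = 24.1² + 23² + 12.3² + 13.7² + 2·[24.1·23·0.59 + 24.1·12.3·0.05 + 24.1·13.7·0.31 + 23·12.3·0.44 + 23·13.7·0.12 + 12.3·13.7·0.32] = 1448.79 + 1320.84 = 2769.63.
Because errors are independent across components, Cov(Tᵢ,Tⱼ) = Cov(Xᵢ,Xⱼ); the off-diagonal part of the true-score variance is the same as above.
True-score variance = [24.1²·0.74 + 23²·0.84 + 12.3²·0.75 + 13.7²·0.85] + 1320.84 = 1147.16 + 1320.84 = 2468.01.
Reliability = 2468.01 / 2769.63 = 0.8911.

0.8911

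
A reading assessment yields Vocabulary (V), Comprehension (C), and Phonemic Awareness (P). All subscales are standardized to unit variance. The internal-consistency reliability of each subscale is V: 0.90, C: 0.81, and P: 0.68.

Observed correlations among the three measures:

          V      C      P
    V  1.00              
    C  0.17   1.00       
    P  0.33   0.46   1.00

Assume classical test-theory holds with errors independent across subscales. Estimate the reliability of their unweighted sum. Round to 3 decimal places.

0.876

Var(V+C+P) = 3 + 2·[0.17 + 0.33 + 0.46] = 3 + 1.92 = 4.92.
With uncorrelated errors the cross-covariances are all true-score covariance, so they carry over unchanged; only the diagonal terms shrink to ρᵢσᵢ².
True-score variance = [0.90 + 0.81 + 0.68] + 1.92 = 2.39 + 1.92 = 4.31.
Reliability = 4.31 / 4.92 = 0.876.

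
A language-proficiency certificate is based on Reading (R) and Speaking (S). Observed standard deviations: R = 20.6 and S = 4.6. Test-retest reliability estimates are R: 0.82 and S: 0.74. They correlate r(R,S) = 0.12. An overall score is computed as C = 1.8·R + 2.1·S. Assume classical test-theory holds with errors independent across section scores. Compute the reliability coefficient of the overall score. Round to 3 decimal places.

Var(C) = 1.8²·20.6² + 2.1²·4.6² + 2·[3.78·20.6·4.6·0.12] = 1468.24 + 85.9663 = 1554.21.
Under uncorrelated errors the observed covariances equal the true-score covariances, so only the own-variance terms attenuate.
True-score variance = [1.8²·20.6²·0.82 + 2.1²·4.6²·0.74] + 85.9663 = 1196.49 + 85.9663 = 1282.46.
Reliability = 1282.46 / 1554.21 = 0.825.

0.825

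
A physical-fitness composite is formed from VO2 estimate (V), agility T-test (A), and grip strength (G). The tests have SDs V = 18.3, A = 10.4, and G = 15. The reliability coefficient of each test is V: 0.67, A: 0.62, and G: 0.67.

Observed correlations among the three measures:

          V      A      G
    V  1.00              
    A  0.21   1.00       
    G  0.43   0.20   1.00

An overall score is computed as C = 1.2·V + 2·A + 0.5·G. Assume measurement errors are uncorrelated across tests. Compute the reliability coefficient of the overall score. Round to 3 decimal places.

Var(C) = 1.2²·18.3² + 2²·10.4² + 0.5²·15² + 2·[2.4·18.3·10.4·0.21 + 0.6·18.3·15·0.43 + 10.4·15·0.20] = 971.132 + 395.885 = 1367.02.
Because errors are independent across components, Cov(Tᵢ,Tⱼ) = Cov(Xᵢ,Xⱼ); the off-diagonal part of the true-score variance is the same as above.
True-score variance = [1.2²·18.3²·0.67 + 2²·10.4²·0.62 + 0.5²·15²·0.67] + 395.885 = 629.026 + 395.885 = 1024.91.
Reliability = 1024.91 / 1367.02 = 0.750.

0.750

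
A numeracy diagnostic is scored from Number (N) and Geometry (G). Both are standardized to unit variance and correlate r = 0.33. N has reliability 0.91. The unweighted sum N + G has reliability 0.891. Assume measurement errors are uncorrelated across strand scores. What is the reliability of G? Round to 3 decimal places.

Var(N+G) = 2 + 2·0.33 = 2.660.
True-score variance = ρ_N + ρ_G + 2·0.33, so 0.891 = (0.91 + ρ_G + 0.66) / 2.660.
ρ_G = 0.891·2.660 − 0.91 − 0.66 = 0.800.

0.800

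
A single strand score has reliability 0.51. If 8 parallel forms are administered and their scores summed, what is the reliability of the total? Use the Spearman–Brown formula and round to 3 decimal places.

0.893

ρ_k = kρ / (1 + (k−1)ρ) = 8·0.51 / (1 + 7·0.51) = 4.080 / 4.570 = 0.893.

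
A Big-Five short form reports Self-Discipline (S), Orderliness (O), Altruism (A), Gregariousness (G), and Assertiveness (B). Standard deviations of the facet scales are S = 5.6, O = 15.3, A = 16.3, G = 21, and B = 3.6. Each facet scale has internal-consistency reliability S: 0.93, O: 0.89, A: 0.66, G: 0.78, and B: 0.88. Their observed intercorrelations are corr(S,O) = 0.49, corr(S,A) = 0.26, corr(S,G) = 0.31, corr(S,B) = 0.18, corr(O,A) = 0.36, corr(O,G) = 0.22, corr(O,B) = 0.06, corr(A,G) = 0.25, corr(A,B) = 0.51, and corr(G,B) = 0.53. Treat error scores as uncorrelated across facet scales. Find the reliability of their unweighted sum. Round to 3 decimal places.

Var(S+O+A+G+B) = 5.6² + 15.3² + 16.3² + 21² + 3.6² + 2·[5.6·15.3·0.49 + 5.6·16.3·0.26 + 5.6·21·0.31 + 5.6·3.6·0.18 + 15.3·16.3·0.36 + 15.3·21·0.22 + 15.3·3.6·0.06 + 16.3·21·0.25 + 16.3·3.6·0.51 + 21·3.6·0.53] = 985.1 + 850.284 = 1835.38.
Under uncorrelated errors the observed covariances equal the true-score covariances, so only the own-variance terms attenuate.
True-score variance = [5.6²·0.93 + 15.3²·0.89 + 16.3²·0.66 + 21²·0.78 + 3.6²·0.88] + 850.284 = 768.245 + 850.284 = 1618.53.
Reliability = 1618.53 / 1835.38 = 0.882.

0.882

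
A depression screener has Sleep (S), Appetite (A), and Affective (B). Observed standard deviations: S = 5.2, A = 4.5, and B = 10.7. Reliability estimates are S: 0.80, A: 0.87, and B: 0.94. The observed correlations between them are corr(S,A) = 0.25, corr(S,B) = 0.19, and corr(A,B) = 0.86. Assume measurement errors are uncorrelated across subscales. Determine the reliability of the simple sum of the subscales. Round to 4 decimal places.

Var(S+A+B) = 5.2² + 4.5² + 10.7² + 2·[5.2·4.5·0.25 + 5.2·10.7·0.19 + 4.5·10.7·0.86] = 161.78 + 115.661 = 277.441.
Because errors are independent across components, Cov(Tᵢ,Tⱼ) = Cov(Xᵢ,Xⱼ); the off-diagonal part of the true-score variance is the same as above.
True-score variance = [5.2²·0.80 + 4.5²·0.87 + 10.7²·0.94] + 115.661 = 146.87 + 115.661 = 262.531.
Reliability = 262.531 / 277.441 = 0.9463.

0.9463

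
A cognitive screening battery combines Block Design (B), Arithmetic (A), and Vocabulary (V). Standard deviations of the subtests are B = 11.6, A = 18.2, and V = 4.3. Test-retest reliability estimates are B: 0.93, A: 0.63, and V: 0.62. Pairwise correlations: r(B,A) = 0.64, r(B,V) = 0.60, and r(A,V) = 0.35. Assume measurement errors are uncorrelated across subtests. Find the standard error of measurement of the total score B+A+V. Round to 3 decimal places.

Var(total) = 484.29 + 384.872 = 869.162.
True-score variance = 345.286 + 384.872 = 730.157, so reliability = 0.8401.
Error variance = 869.162 − 730.157 = 139.004; SEM = √139.004 = 11.790.

11.790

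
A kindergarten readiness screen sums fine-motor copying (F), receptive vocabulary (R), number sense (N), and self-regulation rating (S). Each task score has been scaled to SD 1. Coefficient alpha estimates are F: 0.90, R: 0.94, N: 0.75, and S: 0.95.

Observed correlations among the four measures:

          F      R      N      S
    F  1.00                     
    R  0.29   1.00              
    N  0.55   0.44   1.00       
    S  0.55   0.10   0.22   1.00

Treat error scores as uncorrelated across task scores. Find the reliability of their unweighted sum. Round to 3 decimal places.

Var(F+R+N+S) = 4 + 2·[0.29 + 0.55 + 0.55 + 0.44 + 0.10 + 0.22] = 4 + 4.3 = 8.3.
Because errors are independent across components, Cov(Tᵢ,Tⱼ) = Cov(Xᵢ,Xⱼ); the off-diagonal part of the true-score variance is the same as above.
True-score variance = [0.90 + 0.94 + 0.75 + 0.95] + 4.3 = 3.54 + 4.3 = 7.84.
Reliability = 7.84 / 8.3 = 0.945.

0.945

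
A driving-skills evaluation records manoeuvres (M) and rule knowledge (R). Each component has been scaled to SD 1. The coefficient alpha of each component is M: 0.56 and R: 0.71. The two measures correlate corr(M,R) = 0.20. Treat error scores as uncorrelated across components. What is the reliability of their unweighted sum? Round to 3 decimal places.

0.696

Var(M+R) = 2 + 2·[0.20] = 2 + 0.4 = 2.4.
Because errors are independent across components, Cov(Tᵢ,Tⱼ) = Cov(Xᵢ,Xⱼ); the off-diagonal part of the true-score variance is the same as above.
True-score variance = [0.56 + 0.71] + 0.4 = 1.27 + 0.4 = 1.67.
Reliability = 1.67 / 2.4 = 0.696.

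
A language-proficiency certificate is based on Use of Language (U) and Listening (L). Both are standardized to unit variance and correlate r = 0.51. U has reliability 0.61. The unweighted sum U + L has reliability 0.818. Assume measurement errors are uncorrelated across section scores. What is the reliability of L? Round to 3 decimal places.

Var(U+L) = 2 + 2·0.51 = 3.020.
True-score variance = ρ_U + ρ_L + 2·0.51, so 0.818 = (0.61 + ρ_L + 1.02) / 3.020.
ρ_L = 0.818·3.020 − 0.61 − 1.02 = 0.840.

0.840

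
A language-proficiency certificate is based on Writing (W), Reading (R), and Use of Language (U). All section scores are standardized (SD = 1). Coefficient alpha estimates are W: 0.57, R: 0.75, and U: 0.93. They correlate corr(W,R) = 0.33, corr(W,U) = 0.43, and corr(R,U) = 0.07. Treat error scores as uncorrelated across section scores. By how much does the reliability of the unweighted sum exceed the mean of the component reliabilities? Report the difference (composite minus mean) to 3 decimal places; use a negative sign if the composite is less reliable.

0.089

Var(sum) = 3 + 1.66 = 4.66; true-score variance = 2.25 + 1.66 = 3.91; composite reliability = 0.8391.
Mean component reliability = 0.7500.
Difference = 0.8391 − 0.7500 = 0.089.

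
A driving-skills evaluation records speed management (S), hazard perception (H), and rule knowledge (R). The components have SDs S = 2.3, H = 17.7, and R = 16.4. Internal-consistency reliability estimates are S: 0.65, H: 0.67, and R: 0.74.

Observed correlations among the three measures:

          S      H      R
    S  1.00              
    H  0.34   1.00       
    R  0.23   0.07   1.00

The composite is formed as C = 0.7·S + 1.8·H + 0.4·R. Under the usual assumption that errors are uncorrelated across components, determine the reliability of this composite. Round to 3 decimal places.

0.693

Var(C) = 0.7²·2.3² + 1.8²·17.7² + 0.4²·16.4² + 2·[1.26·2.3·17.7·0.34 + 0.28·2.3·16.4·0.23 + 0.72·17.7·16.4·0.07] = 1060.69 + 68.9989 = 1129.68.
With uncorrelated errors the cross-covariances are all true-score covariance, so they carry over unchanged; only the diagonal terms shrink to ρᵢσᵢ².
True-score variance = [0.7²·2.3²·0.65 + 1.8²·17.7²·0.67 + 0.4²·16.4²·0.74] + 68.9989 = 713.62 + 68.9989 = 782.619.
Reliability = 782.619 / 1129.68 = 0.693.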